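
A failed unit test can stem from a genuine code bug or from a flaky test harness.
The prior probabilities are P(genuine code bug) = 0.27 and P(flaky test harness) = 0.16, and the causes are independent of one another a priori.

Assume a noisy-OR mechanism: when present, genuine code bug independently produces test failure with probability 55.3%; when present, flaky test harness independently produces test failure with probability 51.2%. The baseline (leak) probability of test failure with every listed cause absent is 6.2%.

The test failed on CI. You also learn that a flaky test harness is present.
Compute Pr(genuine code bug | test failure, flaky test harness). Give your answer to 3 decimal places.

Pr(genuine code bug | test failure, flaky test harness) ≈ 0.352

Under noisy-OR, P(test failure | causes) = 1 − (1−0.062)·∏(1−qᵢ) over the active causes.
P(test failure | flaky test harness) = 0.542256×0.73 + 0.795388×0.27 = 0.395847 + 0.214755 = 0.610602
The genuine code bug-present share is 0.795388×0.27 = 0.214755.
So P(genuine code bug | test failure, flaky test harness) = 0.214755/0.610602 ≈ 0.352.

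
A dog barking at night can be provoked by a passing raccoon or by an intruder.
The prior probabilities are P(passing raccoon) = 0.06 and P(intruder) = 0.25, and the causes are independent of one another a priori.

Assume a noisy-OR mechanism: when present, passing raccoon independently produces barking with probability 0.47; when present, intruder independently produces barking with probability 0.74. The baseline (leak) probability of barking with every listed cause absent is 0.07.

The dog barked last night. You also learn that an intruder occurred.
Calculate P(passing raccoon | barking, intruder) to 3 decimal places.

P(passing raccoon | barking, intruder) ≈ 0.068

Under noisy-OR, P(barking | causes) = 1 − (1−0.07)·∏(1−qᵢ) over the active causes.
Sum P(barking|·) weighted by the priors over both values of passing raccoon:
  P(barking | intruder) = 0.7582·0.94 + 0.871846·0.06
        = 0.712708 + 0.052311 = 0.765019
The terms with passing raccoon present sum to 0.052311, so
  P(passing raccoon | barking, intruder) = 0.052311 / 0.765019 ≈ 0.068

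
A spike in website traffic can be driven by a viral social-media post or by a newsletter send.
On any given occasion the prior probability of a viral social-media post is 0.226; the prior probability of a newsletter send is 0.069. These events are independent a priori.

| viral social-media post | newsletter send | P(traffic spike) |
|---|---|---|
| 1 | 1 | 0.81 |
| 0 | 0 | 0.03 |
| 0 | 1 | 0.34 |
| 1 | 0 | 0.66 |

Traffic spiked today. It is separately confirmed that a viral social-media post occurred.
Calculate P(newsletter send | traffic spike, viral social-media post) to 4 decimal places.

P(traffic spike | viral social-media post) = 0.66·0.931 + 0.81·0.069 = 0.614460 + 0.055890 = 0.670350
The newsletter send-present share is 0.81·0.069 = 0.055890.
P(newsletter send | traffic spike, viral social-media post) = 0.055890 / 0.670350 ≈ 0.0834

P(newsletter send | traffic spike, viral social-media post) ≈ 0.0834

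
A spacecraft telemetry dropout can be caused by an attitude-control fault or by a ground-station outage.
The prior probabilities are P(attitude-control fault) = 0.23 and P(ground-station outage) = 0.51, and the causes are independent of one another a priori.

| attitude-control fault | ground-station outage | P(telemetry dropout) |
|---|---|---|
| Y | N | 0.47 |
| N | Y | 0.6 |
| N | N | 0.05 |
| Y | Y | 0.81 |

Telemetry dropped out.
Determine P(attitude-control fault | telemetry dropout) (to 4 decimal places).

By total probability over the 4 (attitude-control fault, ground-station outage) configurations:
  P(telemetry dropout) = 0.05*0.77*0.49 + 0.6*0.77*0.51 + 0.47*0.23*0.49 + 0.81*0.23*0.51
        = 0.018865 + 0.235620 + 0.052969 + 0.095013 = 0.402467
Keeping only the attitude-control fault-present terms gives 0.147982, so
  P(attitude-control fault | telemetry dropout) = 0.147982 / 0.402467 ≈ 0.3677

P(attitude-control fault | telemetry dropout) ≈ 0.3677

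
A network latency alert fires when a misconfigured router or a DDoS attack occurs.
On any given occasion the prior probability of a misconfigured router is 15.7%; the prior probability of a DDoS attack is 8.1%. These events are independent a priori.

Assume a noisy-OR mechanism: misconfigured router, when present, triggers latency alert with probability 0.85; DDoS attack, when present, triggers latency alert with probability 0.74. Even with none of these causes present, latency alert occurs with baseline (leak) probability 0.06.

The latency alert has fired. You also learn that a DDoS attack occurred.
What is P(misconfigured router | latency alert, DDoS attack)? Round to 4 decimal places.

P(misconfigured router | latency alert, DDoS attack) ≈ 0.1919

Under noisy-OR, P(latency alert | causes) = 1 − (1−0.06)·∏(1−qᵢ) over the active causes.
P(latency alert | DDoS attack) = 0.7556*0.843 + 0.96334*0.157 = 0.636971 + 0.151244 = 0.788215
Of this, 0.151244 comes from 0.96334*0.157 (the misconfigured router=true cases).
P(misconfigured router | latency alert, DDoS attack) = 0.151244 / 0.788215 ≈ 0.1919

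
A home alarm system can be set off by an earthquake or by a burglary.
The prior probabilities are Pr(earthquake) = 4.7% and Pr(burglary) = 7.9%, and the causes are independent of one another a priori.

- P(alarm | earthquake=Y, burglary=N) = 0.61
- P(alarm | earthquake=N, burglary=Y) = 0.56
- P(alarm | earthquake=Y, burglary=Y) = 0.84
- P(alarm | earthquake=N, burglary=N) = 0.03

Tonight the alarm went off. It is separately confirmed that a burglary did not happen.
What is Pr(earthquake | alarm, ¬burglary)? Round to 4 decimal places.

Pr(earthquake | alarm, ¬burglary) ≈ 0.5007

Enumerate both values of earthquake and weight by the priors:
  P(alarm | ¬burglary) = 0.03·0.953 + 0.61·0.047
        = 0.028590 + 0.028670 = 0.057260
Configurations with earthquake contribute 0.028670, so
  P(earthquake | alarm, ¬burglary) = 0.028670 / 0.057260 ≈ 0.5007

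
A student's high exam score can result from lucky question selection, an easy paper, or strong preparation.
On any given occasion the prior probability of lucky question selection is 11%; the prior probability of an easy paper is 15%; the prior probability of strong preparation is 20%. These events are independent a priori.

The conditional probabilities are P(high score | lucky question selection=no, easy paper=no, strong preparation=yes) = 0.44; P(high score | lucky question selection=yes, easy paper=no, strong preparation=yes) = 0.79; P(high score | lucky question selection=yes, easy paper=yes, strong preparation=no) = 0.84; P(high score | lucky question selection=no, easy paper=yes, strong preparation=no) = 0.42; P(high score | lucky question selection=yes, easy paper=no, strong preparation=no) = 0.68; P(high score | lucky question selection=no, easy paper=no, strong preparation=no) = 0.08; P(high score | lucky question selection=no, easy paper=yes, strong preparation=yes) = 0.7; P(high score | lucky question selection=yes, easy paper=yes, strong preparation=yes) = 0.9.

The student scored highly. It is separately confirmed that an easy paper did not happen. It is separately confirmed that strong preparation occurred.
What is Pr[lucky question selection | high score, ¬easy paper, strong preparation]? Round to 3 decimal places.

Enumerate both values of lucky question selection and weight by the priors:
  P(high score | ¬easy paper, strong preparation) = 0.44·0.89 + 0.79·0.11
        = 0.391600 + 0.086900 = 0.478500
The terms with lucky question selection present sum to 0.086900, so
  P(lucky question selection | high score, ¬easy paper, strong preparation) = 0.086900 / 0.478500 ≈ 0.182

Pr[lucky question selection | high score, ¬easy paper, strong preparation] ≈ 0.182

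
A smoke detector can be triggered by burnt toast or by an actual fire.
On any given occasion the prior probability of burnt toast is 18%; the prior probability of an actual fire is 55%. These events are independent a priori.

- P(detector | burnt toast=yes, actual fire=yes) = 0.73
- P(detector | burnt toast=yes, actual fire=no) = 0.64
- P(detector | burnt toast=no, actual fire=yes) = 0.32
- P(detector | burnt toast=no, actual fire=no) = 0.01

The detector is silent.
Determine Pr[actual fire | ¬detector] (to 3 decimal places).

Weight on actual fire=true, given the evidence: 0.306680 + 0.026730 = 0.333410
Normalizer over all consistent configurations: 0.99*0.82*0.45 + 0.68*0.82*0.55 + 0.36*0.18*0.45 + 0.27*0.18*0.55 = 0.727880
Posterior = 0.333410 / 0.727880 ≈ 0.458

Pr[actual fire | ¬detector] ≈ 0.458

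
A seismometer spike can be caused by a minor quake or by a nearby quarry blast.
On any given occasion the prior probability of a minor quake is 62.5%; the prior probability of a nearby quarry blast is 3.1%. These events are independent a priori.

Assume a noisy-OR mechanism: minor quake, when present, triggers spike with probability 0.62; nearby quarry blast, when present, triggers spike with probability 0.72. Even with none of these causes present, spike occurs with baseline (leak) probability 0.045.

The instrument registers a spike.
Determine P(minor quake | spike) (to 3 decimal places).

P(minor quake | spike) ≈ 0.942

Under noisy-OR, P(spike | causes) = 1 − (1−0.045)·∏(1−qᵢ) over the active causes.
P(spike) = 0.045×0.375×0.969 + 0.7326×0.375×0.031 + 0.6371×0.625×0.969 + 0.898388×0.625×0.031 = 0.016352 + 0.008516 + 0.385844 + 0.017406 = 0.428118
Restricting to configurations with minor quake present: 0.385844 + 0.017406 = 0.403250.
Hence the posterior is 0.403250/0.428118 ≈ 0.942.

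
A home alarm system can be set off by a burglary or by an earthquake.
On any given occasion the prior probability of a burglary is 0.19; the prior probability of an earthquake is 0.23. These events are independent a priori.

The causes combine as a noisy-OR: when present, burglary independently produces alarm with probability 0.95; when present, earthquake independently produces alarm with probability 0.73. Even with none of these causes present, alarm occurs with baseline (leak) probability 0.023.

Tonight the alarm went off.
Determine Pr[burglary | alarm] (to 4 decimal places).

Under noisy-OR, P(alarm | causes) = 1 − (1−0.023)·∏(1−qᵢ) over the active causes.
P(alarm) = 0.023*0.81*0.77 + 0.73621*0.81*0.23 + 0.95115*0.19*0.77 + 0.986811*0.19*0.23 = 0.014345 + 0.137156 + 0.139153 + 0.043124 = 0.333778
Of this, 0.182277 comes from 0.139153 + 0.043124 (the burglary=true cases).
So P(burglary | alarm) = 0.182277/0.333778 ≈ 0.5461.

Pr[burglary | alarm] ≈ 0.5461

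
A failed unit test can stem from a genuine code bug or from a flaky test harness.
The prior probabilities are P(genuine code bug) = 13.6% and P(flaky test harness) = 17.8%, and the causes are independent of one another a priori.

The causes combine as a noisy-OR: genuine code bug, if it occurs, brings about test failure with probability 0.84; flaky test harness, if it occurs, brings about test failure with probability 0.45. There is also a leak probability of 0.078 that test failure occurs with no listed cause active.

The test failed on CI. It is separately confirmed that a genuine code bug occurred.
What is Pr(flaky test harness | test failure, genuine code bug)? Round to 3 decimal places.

Under noisy-OR, P(test failure | causes) = 1 − (1−0.078)·∏(1−qᵢ) over the active causes.
Numerator (weight on configurations with flaky test harness): 0.918864·0.178 = 0.163558
Denominator P(test failure | genuine code bug): 0.85248·0.822 + 0.918864·0.178 = 0.864297
Posterior = 0.163558 / 0.864297 ≈ 0.189

Pr(flaky test harness | test failure, genuine code bug) ≈ 0.189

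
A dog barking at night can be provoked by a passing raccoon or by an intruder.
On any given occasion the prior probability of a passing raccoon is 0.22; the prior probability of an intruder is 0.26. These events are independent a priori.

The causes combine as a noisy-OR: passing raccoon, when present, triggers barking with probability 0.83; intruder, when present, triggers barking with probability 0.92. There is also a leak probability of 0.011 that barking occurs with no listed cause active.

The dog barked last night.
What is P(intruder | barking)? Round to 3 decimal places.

P(intruder | barking) ≈ 0.632

Under noisy-OR, P(barking | causes) = 1 − (1−0.011)·∏(1−qᵢ) over the active causes.
P(barking) = 0.011·0.78·0.74 + 0.92088·0.78·0.26 + 0.83187·0.22·0.74 + 0.98655·0.22·0.26 = 0.006349 + 0.186754 + 0.135428 + 0.056431 = 0.384962
Restricting to configurations with intruder present: 0.186754 + 0.056431 = 0.243185.
P(intruder | barking) = 0.243185 / 0.384962 ≈ 0.632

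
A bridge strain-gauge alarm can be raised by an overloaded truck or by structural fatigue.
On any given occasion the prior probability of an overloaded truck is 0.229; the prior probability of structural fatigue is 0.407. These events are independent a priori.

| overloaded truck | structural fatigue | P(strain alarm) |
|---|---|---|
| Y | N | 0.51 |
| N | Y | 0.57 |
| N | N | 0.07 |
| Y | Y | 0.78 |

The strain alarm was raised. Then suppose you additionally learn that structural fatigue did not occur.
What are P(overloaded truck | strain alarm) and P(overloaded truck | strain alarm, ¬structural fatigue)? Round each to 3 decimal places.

P(overloaded truck | strain alarm) ≈ 0.402; P(overloaded truck | strain alarm, ¬structural fatigue) ≈ 0.684

For the numerator, keep only overloaded truck=true terms: 0.069256 + 0.072698 = 0.141954
Denominator P(strain alarm): 0.07×0.771×0.593 + 0.57×0.771×0.407 + 0.51×0.229×0.593 + 0.78×0.229×0.407 = 0.352822
Posterior = 0.141954 / 0.352822 ≈ 0.402

Now also conditioning on structural fatigue≠true:
Enumerate both values of overloaded truck and weight by the priors:
  P(strain alarm | ¬structural fatigue) = 0.07·0.771 + 0.51·0.229
        = 0.053970 + 0.116790 = 0.170760
The terms with overloaded truck present sum to 0.116790, so
  P(overloaded truck | strain alarm, ¬structural fatigue) = 0.116790 / 0.170760 ≈ 0.684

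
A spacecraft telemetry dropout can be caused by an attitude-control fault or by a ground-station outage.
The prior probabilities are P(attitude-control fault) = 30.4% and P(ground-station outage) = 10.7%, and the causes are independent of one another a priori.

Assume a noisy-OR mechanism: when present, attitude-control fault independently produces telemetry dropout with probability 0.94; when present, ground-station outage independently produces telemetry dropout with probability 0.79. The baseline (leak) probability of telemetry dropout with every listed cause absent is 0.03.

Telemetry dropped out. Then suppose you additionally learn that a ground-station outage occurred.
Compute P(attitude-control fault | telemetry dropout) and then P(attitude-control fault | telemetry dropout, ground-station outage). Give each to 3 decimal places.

Under noisy-OR, P(telemetry dropout | causes) = 1 − (1−0.03)·∏(1−qᵢ) over the active causes.
By total probability over the 4 (attitude-control fault, ground-station outage) configurations:
  P(telemetry dropout) = 0.03*0.696*0.893 + 0.7963*0.696*0.107 + 0.9418*0.304*0.893 + 0.987778*0.304*0.107
        = 0.018646 + 0.059302 + 0.255672 + 0.032130 = 0.365750
The terms with attitude-control fault present sum to 0.287802, so
  P(attitude-control fault | telemetry dropout) = 0.287802 / 0.365750 ≈ 0.787

With the extra evidence:
Weight on attitude-control fault=true, given the evidence: 0.987778×0.304 = 0.300285
Denominator P(telemetry dropout | ground-station outage): 0.7963×0.696 + 0.987778×0.304 = 0.854510
P(attitude-control fault | telemetry dropout, ground-station outage) = 0.300285/0.854510 ≈ 0.351

P(attitude-control fault | telemetry dropout) ≈ 0.787; P(attitude-control fault | telemetry dropout, ground-station outage) ≈ 0.351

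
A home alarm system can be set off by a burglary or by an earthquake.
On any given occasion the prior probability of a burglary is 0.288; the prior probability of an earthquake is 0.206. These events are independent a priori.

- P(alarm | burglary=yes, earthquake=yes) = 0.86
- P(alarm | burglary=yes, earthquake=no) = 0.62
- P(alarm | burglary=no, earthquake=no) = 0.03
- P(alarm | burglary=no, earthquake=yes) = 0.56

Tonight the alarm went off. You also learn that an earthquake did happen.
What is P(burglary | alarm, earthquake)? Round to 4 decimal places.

P(burglary | alarm, earthquake) ≈ 0.3832

P(alarm | earthquake) = 0.56*0.712 + 0.86*0.288 = 0.398720 + 0.247680 = 0.646400
The burglary-present share is 0.86*0.288 = 0.247680.
So P(burglary | alarm, earthquake) = 0.247680/0.646400 ≈ 0.3832.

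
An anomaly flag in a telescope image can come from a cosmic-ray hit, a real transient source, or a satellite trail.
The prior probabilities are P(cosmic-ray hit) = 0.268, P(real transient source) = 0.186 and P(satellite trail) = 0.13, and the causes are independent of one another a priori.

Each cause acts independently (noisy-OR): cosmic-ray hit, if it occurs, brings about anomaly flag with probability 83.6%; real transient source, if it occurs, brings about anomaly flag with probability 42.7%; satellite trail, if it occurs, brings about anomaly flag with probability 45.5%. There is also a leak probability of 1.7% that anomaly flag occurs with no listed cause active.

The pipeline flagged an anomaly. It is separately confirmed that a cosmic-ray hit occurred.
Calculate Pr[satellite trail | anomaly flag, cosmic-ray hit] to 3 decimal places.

Pr[satellite trail | anomaly flag, cosmic-ray hit] ≈ 0.139

Under noisy-OR, P(anomaly flag | causes) = 1 − (1−0.017)·∏(1−qᵢ) over the active causes.
Weight on satellite trail=true, given the evidence: 0.096523 + 0.022963 = 0.119486
The normalizing constant is 0.838788·0.814·0.87 + 0.912139·0.814·0.13 + 0.907626·0.186·0.87 + 0.949656·0.186·0.13 = 0.860371
Posterior = 0.119486 / 0.860371 ≈ 0.139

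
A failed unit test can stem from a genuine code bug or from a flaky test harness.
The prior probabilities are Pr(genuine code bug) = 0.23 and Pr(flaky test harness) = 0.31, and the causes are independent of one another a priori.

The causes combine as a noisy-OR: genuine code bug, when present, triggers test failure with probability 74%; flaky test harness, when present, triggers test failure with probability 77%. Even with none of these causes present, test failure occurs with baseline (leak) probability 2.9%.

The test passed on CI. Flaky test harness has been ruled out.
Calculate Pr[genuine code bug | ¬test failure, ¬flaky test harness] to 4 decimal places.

Pr[genuine code bug | ¬test failure, ¬flaky test harness] ≈ 0.0721

Under noisy-OR, P(test failure | causes) = 1 − (1−0.029)·∏(1−qᵢ) over the active causes.
For the numerator, keep only genuine code bug=true terms: 0.25246×0.23 = 0.058066
Normalizer over all consistent configurations: 0.971×0.77 + 0.25246×0.23 = 0.805736
P(genuine code bug | ¬test failure, ¬flaky test harness) = 0.058066/0.805736 ≈ 0.0721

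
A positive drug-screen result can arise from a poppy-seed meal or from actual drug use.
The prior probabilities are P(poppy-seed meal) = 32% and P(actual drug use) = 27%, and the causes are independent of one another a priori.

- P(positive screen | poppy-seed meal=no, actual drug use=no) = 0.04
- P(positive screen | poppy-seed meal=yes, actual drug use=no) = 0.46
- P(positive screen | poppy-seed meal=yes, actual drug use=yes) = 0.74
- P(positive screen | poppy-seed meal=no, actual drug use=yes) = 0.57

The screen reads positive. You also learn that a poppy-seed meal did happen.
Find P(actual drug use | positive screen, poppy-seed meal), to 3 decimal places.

P(actual drug use | positive screen, poppy-seed meal) ≈ 0.373

By total probability over both values of actual drug use:
  P(positive screen | poppy-seed meal) = 0.46×0.73 + 0.74×0.27
        = 0.335800 + 0.199800 = 0.535600
Configurations with actual drug use contribute 0.199800, so
  P(actual drug use | positive screen, poppy-seed meal) = 0.199800 / 0.535600 ≈ 0.373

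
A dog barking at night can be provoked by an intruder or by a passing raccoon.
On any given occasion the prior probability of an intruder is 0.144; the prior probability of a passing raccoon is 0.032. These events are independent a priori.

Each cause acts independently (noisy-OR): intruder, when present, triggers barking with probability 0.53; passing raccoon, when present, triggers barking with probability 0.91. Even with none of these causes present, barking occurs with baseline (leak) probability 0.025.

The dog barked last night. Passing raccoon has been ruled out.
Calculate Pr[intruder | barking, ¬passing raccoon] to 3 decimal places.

Pr[intruder | barking, ¬passing raccoon] ≈ 0.785

Under noisy-OR, P(barking | causes) = 1 − (1−0.025)·∏(1−qᵢ) over the active causes.
P(barking | ¬passing raccoon) = 0.025*0.856 + 0.54175*0.144 = 0.021400 + 0.078012 = 0.099412
The intruder-present share is 0.54175*0.144 = 0.078012.
So P(intruder | barking, ¬passing raccoon) = 0.078012/0.099412 ≈ 0.785.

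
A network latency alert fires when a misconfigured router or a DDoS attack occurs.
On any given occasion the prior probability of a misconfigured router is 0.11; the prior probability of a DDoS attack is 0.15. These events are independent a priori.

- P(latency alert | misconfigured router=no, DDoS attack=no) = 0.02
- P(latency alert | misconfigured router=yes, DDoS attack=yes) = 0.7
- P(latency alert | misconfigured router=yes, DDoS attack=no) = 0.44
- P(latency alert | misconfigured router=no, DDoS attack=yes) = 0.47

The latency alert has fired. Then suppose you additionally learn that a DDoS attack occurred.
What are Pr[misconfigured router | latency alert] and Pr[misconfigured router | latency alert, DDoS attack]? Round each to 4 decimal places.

Pr[misconfigured router | latency alert] ≈ 0.4036; Pr[misconfigured router | latency alert, DDoS attack] ≈ 0.1555

By total probability over the 4 (misconfigured router, DDoS attack) configurations:
  P(latency alert) = 0.02×0.89×0.85 + 0.47×0.89×0.15 + 0.44×0.11×0.85 + 0.7×0.11×0.15
        = 0.015130 + 0.062745 + 0.041140 + 0.011550 = 0.130565
Configurations with misconfigured router contribute 0.052690, so
  P(misconfigured router | latency alert) = 0.052690 / 0.130565 ≈ 0.4036

Now also conditioning on DDoS attack=true:
P(latency alert | DDoS attack) = 0.47*0.89 + 0.7*0.11 = 0.418300 + 0.077000 = 0.495300
Restricting to configurations with misconfigured router present: 0.7*0.11 = 0.077000.
So P(misconfigured router | latency alert, DDoS attack) = 0.077000/0.495300 ≈ 0.1555.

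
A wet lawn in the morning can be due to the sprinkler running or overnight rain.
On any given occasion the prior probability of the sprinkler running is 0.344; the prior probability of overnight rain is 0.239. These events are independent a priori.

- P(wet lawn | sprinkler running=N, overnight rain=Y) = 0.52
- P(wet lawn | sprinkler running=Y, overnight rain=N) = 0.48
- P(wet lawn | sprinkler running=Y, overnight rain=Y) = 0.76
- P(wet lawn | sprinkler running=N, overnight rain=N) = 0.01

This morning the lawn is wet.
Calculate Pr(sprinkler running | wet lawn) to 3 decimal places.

Enumerate the 4 (sprinkler running, overnight rain) configurations and weight by the priors:
  P(wet lawn) = 0.01·0.656·0.761 + 0.52·0.656·0.239 + 0.48·0.344·0.761 + 0.76·0.344·0.239
        = 0.004992 + 0.081528 + 0.125656 + 0.062484 = 0.274660
Keeping only the sprinkler running-present terms gives 0.188140, so
  P(sprinkler running | wet lawn) = 0.188140 / 0.274660 ≈ 0.685

Pr(sprinkler running | wet lawn) ≈ 0.685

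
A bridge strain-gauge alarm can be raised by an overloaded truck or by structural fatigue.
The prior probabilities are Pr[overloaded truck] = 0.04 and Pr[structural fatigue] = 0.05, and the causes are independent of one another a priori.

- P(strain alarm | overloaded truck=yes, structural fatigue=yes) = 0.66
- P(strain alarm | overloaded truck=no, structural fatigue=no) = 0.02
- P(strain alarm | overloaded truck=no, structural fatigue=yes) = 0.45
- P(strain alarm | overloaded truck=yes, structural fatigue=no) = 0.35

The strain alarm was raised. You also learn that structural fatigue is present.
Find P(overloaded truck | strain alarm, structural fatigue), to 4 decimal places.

P(overloaded truck | strain alarm, structural fatigue) ≈ 0.0576

Numerator (weight on configurations with overloaded truck): 0.66·0.04 = 0.026400
Normalizer over all consistent configurations: 0.45·0.96 + 0.66·0.04 = 0.458400
P(overloaded truck | strain alarm, structural fatigue) = 0.026400/0.458400 ≈ 0.0576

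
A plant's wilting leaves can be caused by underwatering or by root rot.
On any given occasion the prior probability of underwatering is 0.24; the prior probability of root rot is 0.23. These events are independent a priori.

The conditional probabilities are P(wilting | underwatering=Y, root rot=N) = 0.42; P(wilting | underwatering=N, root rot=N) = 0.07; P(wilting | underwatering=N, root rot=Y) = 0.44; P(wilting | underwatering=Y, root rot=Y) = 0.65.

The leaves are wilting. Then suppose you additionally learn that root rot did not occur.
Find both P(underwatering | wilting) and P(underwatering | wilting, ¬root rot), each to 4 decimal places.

For the numerator, keep only underwatering=true terms: 0.077616 + 0.035880 = 0.113496
Normalizer over all consistent configurations: 0.07×0.76×0.77 + 0.44×0.76×0.23 + 0.42×0.24×0.77 + 0.65×0.24×0.23 = 0.231372
P(underwatering | wilting) = 0.113496/0.231372 ≈ 0.4905

With the extra evidence:
Numerator (weight on configurations with underwatering): 0.42·0.24 = 0.100800
The normalizing constant is 0.07·0.76 + 0.42·0.24 = 0.154000
Posterior = 0.100800 / 0.154000 ≈ 0.6545

P(underwatering | wilting) ≈ 0.4905; P(underwatering | wilting, ¬root rot) ≈ 0.6545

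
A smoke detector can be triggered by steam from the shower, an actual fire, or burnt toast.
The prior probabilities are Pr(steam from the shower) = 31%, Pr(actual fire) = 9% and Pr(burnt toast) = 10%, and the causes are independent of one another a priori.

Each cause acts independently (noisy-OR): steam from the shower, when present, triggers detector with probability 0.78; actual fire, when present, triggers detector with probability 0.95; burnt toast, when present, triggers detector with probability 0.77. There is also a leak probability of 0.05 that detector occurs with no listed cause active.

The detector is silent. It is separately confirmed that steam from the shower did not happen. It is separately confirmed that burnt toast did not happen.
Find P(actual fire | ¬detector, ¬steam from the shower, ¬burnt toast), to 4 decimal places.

P(actual fire | ¬detector, ¬steam from the shower, ¬burnt toast) ≈ 0.0049

Under noisy-OR, P(detector | causes) = 1 − (1−0.05)·∏(1−qᵢ) over the active causes.
By total probability over both values of actual fire:
  P(¬detector | ¬steam from the shower, ¬burnt toast) = 0.95*0.91 + 0.0475*0.09
        = 0.864500 + 0.004275 = 0.868775
The terms with actual fire present sum to 0.004275, so
  P(actual fire | ¬detector, ¬steam from the shower, ¬burnt toast) = 0.004275 / 0.868775 ≈ 0.0049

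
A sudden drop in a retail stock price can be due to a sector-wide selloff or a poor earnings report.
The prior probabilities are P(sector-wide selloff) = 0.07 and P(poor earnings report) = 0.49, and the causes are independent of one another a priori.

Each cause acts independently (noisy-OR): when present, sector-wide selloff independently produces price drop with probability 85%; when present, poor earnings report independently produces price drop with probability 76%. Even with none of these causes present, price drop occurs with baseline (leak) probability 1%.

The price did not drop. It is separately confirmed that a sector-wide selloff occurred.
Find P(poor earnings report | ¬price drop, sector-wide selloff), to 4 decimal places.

Under noisy-OR, P(price drop | causes) = 1 − (1−0.01)·∏(1−qᵢ) over the active causes.
P(¬price drop | sector-wide selloff) = 0.1485×0.51 + 0.03564×0.49 = 0.075735 + 0.017464 = 0.093199
Restricting to configurations with poor earnings report present: 0.03564×0.49 = 0.017464.
P(poor earnings report | ¬price drop, sector-wide selloff) = 0.017464 / 0.093199 ≈ 0.1874

P(poor earnings report | ¬price drop, sector-wide selloff) ≈ 0.1874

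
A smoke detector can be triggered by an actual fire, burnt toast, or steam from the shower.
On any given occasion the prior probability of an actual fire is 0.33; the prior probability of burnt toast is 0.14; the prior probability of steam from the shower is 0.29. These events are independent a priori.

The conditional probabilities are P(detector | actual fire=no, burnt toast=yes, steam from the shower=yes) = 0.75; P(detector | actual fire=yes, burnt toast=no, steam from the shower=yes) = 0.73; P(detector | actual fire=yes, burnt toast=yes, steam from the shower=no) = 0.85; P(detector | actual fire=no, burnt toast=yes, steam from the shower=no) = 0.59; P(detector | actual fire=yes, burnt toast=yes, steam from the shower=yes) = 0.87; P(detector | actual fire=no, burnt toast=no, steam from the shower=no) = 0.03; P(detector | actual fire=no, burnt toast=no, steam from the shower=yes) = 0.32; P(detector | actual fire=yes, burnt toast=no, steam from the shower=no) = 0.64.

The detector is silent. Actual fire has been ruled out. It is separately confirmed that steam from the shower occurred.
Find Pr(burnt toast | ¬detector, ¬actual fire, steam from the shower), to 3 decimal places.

Pr(burnt toast | ¬detector, ¬actual fire, steam from the shower) ≈ 0.056

Weight on burnt toast=true, given the evidence: 0.25·0.14 = 0.035000
Denominator P(¬detector | ¬actual fire, steam from the shower): 0.68·0.86 + 0.25·0.14 = 0.619800
P(burnt toast | ¬detector, ¬actual fire, steam from the shower) = 0.035000/0.619800 ≈ 0.056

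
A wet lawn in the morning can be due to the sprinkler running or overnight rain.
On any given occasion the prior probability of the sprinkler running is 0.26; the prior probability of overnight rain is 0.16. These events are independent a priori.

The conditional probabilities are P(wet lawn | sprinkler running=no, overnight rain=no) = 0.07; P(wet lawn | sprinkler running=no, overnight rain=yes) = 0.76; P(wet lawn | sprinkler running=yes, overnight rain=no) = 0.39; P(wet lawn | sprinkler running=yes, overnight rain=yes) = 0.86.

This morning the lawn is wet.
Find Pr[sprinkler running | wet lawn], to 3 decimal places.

Enumerate the 4 (sprinkler running, overnight rain) configurations and weight by the priors:
  P(wet lawn) = 0.07×0.74×0.84 + 0.76×0.74×0.16 + 0.39×0.26×0.84 + 0.86×0.26×0.16
        = 0.043512 + 0.089984 + 0.085176 + 0.035776 = 0.254448
Keeping only the sprinkler running-present terms gives 0.120952, so
  P(sprinkler running | wet lawn) = 0.120952 / 0.254448 ≈ 0.475

Pr[sprinkler running | wet lawn] ≈ 0.475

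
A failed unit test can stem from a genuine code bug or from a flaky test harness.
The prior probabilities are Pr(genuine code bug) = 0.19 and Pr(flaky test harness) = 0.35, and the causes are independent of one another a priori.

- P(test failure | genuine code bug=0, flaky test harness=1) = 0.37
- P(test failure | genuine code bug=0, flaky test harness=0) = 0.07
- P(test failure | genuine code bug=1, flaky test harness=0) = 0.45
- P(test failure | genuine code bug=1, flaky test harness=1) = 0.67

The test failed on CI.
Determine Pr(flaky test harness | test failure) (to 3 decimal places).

P(test failure) = 0.07×0.81×0.65 + 0.37×0.81×0.35 + 0.45×0.19×0.65 + 0.67×0.19×0.35 = 0.036855 + 0.104895 + 0.055575 + 0.044555 = 0.241880
Restricting to configurations with flaky test harness present: 0.104895 + 0.044555 = 0.149450.
Hence the posterior is 0.149450/0.241880 ≈ 0.618.

Pr(flaky test harness | test failure) ≈ 0.618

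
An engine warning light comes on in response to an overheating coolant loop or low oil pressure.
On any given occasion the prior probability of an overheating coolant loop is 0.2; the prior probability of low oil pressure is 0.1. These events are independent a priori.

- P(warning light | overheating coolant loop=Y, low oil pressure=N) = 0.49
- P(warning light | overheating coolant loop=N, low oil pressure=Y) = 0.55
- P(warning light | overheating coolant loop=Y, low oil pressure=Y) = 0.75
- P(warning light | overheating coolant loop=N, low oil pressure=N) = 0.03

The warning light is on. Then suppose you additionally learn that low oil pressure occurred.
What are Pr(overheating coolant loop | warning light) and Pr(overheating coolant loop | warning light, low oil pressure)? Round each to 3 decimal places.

P(warning light) = 0.03×0.8×0.9 + 0.55×0.8×0.1 + 0.49×0.2×0.9 + 0.75×0.2×0.1 = 0.021600 + 0.044000 + 0.088200 + 0.015000 = 0.168800
Of this, 0.103200 comes from 0.088200 + 0.015000 (the overheating coolant loop=true cases).
So P(overheating coolant loop | warning light) = 0.103200/0.168800 ≈ 0.611.

With the extra evidence:
By total probability over both values of overheating coolant loop:
  P(warning light | low oil pressure) = 0.55*0.8 + 0.75*0.2
        = 0.440000 + 0.150000 = 0.590000
Configurations with overheating coolant loop contribute 0.150000, so
  P(overheating coolant loop | warning light, low oil pressure) = 0.150000 / 0.590000 ≈ 0.254
— low oil pressure explains away the evidence for overheating coolant loop.

Pr(overheating coolant loop | warning light) ≈ 0.611; Pr(overheating coolant loop | warning light, low oil pressure) ≈ 0.254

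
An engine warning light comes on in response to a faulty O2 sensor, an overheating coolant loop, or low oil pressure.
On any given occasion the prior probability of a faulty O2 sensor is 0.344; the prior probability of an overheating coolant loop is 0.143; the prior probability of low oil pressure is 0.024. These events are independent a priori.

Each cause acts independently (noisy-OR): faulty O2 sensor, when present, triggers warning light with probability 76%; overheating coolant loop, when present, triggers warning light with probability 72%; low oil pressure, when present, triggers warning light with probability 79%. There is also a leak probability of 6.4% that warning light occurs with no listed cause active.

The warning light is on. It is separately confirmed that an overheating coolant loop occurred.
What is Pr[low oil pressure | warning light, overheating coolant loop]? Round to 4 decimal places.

Pr[low oil pressure | warning light, overheating coolant loop] ≈ 0.0284

Under noisy-OR, P(warning light | causes) = 1 − (1−0.064)·∏(1−qᵢ) over the active causes.
P(warning light | overheating coolant loop) = 0.73792×0.656×0.976 + 0.944963×0.656×0.024 + 0.937101×0.344×0.976 + 0.986791×0.344×0.024 = 0.472458 + 0.014877 + 0.314626 + 0.008147 = 0.810108
Of this, 0.023024 comes from 0.014877 + 0.008147 (the low oil pressure=true cases).
So P(low oil pressure | warning light, overheating coolant loop) = 0.023024/0.810108 ≈ 0.0284.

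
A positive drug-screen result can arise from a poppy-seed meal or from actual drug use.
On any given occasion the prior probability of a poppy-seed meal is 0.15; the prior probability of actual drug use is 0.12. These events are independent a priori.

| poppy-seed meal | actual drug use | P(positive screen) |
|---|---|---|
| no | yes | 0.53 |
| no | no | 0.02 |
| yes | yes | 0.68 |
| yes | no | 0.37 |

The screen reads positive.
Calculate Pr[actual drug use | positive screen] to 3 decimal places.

Pr[actual drug use | positive screen] ≈ 0.510

Numerator (weight on configurations with actual drug use): 0.054060 + 0.012240 = 0.066300
Normalizer over all consistent configurations: 0.02×0.85×0.88 + 0.53×0.85×0.12 + 0.37×0.15×0.88 + 0.68×0.15×0.12 = 0.130100
Posterior = 0.066300 / 0.130100 ≈ 0.510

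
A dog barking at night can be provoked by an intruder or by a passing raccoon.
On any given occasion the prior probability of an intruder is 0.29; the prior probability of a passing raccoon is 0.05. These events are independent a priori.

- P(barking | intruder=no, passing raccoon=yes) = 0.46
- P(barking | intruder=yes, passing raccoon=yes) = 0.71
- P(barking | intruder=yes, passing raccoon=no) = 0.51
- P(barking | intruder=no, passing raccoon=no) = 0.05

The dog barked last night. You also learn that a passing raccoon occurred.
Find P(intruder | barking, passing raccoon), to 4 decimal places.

For the numerator, keep only intruder=true terms: 0.71×0.29 = 0.205900
The normalizing constant is 0.46×0.71 + 0.71×0.29 = 0.532500
Posterior = 0.205900 / 0.532500 ≈ 0.3867

P(intruder | barking, passing raccoon) ≈ 0.3867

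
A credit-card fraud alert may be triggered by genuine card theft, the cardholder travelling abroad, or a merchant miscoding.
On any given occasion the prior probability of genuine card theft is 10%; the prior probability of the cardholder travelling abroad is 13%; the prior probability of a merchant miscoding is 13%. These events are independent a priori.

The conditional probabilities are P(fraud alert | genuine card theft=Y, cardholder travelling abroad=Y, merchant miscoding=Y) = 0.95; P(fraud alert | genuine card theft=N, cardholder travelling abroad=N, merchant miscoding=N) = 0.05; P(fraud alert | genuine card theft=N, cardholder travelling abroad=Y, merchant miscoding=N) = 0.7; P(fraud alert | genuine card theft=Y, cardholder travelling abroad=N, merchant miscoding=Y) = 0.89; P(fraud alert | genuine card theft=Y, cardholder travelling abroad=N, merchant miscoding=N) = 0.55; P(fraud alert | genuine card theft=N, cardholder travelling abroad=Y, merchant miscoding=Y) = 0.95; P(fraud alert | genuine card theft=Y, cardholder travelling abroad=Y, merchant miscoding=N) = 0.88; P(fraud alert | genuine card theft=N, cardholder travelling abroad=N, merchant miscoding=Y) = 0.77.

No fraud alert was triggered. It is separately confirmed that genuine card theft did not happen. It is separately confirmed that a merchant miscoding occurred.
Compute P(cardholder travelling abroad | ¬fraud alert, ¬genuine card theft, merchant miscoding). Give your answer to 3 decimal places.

P(cardholder travelling abroad | ¬fraud alert, ¬genuine card theft, merchant miscoding) ≈ 0.031

For the numerator, keep only cardholder travelling abroad=true terms: 0.05*0.13 = 0.006500
Denominator P(¬fraud alert | ¬genuine card theft, merchant miscoding): 0.23*0.87 + 0.05*0.13 = 0.206600
Posterior = 0.006500 / 0.206600 ≈ 0.031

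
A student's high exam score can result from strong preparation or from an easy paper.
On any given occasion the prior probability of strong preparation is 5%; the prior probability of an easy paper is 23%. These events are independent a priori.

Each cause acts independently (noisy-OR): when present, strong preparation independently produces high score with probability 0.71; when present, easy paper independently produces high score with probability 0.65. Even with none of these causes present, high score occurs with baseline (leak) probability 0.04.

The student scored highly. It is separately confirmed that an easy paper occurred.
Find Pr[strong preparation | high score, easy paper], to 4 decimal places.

Under noisy-OR, P(high score | causes) = 1 − (1−0.04)·∏(1−qᵢ) over the active causes.
P(high score | easy paper) = 0.664*0.95 + 0.90256*0.05 = 0.630800 + 0.045128 = 0.675928
The strong preparation-present share is 0.90256*0.05 = 0.045128.
P(strong preparation | high score, easy paper) = 0.045128 / 0.675928 ≈ 0.0668

Pr[strong preparation | high score, easy paper] ≈ 0.0668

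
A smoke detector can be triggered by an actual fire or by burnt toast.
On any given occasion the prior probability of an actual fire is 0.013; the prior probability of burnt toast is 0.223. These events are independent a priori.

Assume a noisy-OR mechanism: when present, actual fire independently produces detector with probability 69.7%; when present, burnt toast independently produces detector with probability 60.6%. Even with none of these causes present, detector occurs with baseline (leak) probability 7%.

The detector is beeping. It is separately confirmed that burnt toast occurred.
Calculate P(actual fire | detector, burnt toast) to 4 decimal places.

Under noisy-OR, P(detector | causes) = 1 − (1−0.07)·∏(1−qᵢ) over the active causes.
For the numerator, keep only actual fire=true terms: 0.888975×0.013 = 0.011557
Normalizer over all consistent configurations: 0.63358×0.987 + 0.888975×0.013 = 0.636900
Posterior = 0.011557 / 0.636900 ≈ 0.0181

P(actual fire | detector, burnt toast) ≈ 0.0181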